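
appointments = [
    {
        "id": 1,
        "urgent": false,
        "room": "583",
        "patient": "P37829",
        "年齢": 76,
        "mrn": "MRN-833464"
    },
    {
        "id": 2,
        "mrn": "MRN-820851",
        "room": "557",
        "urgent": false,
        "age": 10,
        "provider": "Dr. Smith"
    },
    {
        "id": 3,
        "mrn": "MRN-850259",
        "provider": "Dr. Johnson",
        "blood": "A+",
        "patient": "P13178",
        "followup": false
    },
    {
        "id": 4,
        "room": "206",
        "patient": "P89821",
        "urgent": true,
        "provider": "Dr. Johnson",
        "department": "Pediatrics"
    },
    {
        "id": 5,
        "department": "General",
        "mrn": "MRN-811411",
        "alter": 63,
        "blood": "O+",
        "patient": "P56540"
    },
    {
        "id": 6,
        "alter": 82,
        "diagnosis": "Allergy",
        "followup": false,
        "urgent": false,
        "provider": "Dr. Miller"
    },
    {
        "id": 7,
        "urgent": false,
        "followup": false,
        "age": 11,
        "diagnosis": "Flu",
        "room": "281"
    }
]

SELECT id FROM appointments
[1, 2, 3, 4, 5, 6, 7]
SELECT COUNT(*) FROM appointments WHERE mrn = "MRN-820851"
1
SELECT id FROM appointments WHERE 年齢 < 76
[]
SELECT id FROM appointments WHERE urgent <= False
[1, 2, 6, 7]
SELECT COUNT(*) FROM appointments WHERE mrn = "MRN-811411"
1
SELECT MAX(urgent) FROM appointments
True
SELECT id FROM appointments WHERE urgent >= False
[1, 2, 4, 6, 7]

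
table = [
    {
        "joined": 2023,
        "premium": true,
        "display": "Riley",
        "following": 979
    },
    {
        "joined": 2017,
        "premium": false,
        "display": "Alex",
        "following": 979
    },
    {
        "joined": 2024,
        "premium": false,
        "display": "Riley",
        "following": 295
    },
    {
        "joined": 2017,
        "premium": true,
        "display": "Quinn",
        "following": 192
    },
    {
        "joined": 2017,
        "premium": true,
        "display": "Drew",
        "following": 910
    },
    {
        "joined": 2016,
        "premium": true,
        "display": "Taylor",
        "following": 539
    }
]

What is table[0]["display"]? "Riley"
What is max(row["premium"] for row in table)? True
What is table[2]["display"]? "Riley"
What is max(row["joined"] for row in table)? 2024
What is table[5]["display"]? "Taylor"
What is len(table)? 6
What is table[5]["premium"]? True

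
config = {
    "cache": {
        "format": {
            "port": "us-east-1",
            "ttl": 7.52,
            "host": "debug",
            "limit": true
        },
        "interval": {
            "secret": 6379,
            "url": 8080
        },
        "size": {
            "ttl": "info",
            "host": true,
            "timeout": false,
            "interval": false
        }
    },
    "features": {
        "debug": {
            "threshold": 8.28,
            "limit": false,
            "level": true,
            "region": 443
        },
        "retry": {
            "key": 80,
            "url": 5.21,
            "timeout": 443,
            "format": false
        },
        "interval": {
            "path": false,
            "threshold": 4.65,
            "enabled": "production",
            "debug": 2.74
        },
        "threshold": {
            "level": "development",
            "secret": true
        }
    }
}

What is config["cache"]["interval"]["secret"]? 6379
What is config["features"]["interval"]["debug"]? 2.74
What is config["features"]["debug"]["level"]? True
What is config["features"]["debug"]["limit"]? False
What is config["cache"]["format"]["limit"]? True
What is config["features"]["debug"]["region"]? 443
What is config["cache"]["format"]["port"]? "us-east-1"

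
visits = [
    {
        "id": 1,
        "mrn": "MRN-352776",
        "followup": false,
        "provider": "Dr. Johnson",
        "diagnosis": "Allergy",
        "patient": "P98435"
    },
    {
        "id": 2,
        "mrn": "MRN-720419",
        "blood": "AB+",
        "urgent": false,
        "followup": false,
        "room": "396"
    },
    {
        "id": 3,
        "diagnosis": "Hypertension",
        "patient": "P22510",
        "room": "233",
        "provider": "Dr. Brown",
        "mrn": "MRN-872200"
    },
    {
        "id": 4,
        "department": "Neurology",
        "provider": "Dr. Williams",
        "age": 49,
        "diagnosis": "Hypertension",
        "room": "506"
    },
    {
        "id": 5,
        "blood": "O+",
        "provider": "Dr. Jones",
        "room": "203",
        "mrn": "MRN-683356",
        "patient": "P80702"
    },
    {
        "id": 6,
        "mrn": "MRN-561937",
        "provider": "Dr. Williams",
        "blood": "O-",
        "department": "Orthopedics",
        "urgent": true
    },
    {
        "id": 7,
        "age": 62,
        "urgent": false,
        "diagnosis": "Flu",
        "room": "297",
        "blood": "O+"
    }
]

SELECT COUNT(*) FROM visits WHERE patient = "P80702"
1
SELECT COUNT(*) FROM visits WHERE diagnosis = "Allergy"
1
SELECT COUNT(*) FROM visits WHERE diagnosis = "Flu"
1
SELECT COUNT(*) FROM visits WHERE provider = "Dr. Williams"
2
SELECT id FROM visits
[1, 2, 3, 4, 5, 6, 7]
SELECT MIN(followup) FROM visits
False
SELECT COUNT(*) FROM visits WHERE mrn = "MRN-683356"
1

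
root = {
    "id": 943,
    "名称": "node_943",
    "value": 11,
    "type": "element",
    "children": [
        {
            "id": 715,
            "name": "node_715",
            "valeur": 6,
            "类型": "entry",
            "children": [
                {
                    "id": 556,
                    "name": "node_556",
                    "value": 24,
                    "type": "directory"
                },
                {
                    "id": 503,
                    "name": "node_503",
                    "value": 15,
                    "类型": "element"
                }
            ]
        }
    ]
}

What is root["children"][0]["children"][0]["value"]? 24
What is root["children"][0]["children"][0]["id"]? 556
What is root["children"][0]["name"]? "node_715"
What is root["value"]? 11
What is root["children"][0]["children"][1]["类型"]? "element"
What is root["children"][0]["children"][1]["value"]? 15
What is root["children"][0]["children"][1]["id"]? 503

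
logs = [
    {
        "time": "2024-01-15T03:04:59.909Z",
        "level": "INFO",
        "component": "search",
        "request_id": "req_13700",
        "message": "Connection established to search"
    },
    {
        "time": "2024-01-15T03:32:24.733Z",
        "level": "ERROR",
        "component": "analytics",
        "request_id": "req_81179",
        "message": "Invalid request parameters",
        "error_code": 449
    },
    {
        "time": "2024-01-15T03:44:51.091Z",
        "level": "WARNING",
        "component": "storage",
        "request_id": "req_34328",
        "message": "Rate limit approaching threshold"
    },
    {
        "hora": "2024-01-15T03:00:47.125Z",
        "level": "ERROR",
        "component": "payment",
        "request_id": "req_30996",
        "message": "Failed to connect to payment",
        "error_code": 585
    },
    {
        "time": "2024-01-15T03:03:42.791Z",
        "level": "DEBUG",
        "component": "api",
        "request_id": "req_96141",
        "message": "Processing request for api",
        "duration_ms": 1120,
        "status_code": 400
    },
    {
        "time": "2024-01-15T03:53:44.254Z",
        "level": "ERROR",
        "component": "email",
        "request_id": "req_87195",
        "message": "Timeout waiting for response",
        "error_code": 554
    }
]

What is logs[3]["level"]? "ERROR"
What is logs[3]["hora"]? "2024-01-15T03:00:47.125Z"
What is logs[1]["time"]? "2024-01-15T03:32:24.733Z"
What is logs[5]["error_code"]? 554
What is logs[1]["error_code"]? 449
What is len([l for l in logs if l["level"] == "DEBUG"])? 1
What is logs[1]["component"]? "analytics"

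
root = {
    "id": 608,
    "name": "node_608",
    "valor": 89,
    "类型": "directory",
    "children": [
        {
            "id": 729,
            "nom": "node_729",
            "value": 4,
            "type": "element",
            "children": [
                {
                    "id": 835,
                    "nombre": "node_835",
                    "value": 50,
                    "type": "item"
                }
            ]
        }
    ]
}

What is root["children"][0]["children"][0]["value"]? 50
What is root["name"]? "node_608"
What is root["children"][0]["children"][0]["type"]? "item"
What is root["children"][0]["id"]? 729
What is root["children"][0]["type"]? "element"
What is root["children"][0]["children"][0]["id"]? 835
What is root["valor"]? 89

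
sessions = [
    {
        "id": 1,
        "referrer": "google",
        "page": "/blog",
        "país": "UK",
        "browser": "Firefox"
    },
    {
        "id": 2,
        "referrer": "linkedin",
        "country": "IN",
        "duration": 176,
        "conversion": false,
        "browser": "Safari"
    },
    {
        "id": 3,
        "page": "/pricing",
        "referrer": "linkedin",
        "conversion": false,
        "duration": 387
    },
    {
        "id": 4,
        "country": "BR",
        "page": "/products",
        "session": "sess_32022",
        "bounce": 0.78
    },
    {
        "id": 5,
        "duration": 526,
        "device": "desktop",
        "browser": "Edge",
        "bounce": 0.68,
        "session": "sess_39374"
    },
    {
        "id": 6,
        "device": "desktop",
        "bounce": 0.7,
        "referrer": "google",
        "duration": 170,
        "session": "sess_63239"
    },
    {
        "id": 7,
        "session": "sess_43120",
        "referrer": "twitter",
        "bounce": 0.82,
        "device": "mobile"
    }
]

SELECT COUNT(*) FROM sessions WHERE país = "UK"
1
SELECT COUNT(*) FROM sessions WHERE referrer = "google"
2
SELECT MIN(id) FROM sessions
1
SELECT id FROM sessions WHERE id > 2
[3, 4, 5, 6, 7]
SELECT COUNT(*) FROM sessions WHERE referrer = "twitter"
1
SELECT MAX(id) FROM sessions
7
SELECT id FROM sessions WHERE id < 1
[]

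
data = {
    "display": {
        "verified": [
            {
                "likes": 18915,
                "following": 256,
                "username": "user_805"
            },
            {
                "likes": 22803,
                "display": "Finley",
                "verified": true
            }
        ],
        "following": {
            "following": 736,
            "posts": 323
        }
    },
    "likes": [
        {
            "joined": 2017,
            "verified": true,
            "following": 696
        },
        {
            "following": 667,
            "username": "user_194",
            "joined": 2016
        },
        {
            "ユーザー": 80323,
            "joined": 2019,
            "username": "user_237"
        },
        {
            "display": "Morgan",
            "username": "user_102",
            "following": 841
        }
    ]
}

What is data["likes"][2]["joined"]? 2019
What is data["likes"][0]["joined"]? 2017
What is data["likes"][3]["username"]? "user_102"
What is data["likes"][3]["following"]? 841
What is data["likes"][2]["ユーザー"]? 80323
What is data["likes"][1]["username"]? "user_194"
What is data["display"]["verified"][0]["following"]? 256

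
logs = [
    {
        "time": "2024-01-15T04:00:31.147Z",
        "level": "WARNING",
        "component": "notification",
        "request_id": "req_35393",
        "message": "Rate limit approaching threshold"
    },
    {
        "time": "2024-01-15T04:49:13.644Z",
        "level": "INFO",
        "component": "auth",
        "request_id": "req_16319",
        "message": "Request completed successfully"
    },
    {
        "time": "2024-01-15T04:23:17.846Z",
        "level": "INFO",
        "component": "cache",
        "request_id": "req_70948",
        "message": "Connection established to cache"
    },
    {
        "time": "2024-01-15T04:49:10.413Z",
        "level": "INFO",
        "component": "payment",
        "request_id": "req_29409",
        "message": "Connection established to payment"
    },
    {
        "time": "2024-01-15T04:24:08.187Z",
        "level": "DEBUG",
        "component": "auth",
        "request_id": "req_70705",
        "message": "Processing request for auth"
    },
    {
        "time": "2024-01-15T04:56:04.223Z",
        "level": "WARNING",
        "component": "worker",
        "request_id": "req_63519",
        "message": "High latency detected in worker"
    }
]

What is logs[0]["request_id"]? "req_35393"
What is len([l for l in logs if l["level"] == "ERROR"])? 0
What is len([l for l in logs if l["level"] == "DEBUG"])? 1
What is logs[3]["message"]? "Connection established to payment"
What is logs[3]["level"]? "INFO"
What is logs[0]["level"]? "WARNING"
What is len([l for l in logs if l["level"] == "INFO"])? 3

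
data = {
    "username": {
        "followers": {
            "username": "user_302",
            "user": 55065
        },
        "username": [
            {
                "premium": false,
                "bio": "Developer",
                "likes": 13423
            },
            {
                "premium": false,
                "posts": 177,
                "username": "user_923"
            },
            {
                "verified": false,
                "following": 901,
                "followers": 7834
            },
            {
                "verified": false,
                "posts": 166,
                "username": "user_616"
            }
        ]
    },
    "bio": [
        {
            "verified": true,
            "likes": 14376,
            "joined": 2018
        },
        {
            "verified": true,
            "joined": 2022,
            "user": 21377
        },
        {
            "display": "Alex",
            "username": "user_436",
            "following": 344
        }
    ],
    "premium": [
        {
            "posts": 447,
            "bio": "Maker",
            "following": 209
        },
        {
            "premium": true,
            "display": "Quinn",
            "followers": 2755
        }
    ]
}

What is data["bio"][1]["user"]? 21377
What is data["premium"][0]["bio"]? "Maker"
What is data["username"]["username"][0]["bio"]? "Developer"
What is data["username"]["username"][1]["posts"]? 177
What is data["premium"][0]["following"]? 209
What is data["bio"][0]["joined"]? 2018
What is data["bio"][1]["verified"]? True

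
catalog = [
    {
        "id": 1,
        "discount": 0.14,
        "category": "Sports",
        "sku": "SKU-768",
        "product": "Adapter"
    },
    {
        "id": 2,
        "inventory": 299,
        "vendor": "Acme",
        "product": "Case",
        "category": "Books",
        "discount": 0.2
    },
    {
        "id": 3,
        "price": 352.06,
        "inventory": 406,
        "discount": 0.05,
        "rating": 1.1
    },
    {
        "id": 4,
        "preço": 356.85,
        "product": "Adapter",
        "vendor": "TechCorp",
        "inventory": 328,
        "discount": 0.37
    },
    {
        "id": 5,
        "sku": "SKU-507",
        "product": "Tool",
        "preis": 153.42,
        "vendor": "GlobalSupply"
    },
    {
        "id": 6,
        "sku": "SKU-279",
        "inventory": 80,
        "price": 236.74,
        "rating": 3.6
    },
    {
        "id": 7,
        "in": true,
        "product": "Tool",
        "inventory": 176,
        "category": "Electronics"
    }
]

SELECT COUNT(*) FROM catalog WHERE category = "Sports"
1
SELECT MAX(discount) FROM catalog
0.37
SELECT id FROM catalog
[1, 2, 3, 4, 5, 6, 7]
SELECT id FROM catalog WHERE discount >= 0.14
[1, 2, 4]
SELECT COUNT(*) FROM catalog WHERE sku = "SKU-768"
1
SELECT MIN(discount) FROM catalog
0.05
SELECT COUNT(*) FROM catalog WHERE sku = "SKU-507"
1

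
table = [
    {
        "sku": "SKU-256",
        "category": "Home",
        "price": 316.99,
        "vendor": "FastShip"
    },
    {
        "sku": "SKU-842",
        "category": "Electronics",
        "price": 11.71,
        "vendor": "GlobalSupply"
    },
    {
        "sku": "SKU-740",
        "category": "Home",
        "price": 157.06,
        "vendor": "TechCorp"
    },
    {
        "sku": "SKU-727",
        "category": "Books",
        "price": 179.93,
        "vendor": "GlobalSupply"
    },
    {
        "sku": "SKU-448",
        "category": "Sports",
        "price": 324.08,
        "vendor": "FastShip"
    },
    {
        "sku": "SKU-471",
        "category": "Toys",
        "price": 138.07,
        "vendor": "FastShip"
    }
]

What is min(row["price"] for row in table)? 11.71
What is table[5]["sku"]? "SKU-471"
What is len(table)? 6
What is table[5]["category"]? "Toys"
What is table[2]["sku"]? "SKU-740"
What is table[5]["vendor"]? "FastShip"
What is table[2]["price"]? 157.06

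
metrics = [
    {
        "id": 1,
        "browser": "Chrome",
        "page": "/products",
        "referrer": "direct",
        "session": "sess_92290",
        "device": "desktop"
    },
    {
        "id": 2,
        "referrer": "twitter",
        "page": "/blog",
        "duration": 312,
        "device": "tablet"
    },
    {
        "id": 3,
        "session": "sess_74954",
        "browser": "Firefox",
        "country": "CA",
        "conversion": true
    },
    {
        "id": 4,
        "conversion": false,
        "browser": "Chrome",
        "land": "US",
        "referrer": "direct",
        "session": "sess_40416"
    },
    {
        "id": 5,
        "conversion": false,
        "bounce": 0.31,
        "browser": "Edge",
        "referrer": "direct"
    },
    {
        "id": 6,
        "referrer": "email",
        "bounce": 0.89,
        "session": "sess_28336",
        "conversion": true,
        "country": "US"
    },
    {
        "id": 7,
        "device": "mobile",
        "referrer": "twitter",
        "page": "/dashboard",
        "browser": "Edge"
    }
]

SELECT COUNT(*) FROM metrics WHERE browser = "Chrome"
2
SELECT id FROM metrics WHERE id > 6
[7]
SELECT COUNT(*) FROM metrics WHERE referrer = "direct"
3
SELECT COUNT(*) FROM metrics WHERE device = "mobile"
1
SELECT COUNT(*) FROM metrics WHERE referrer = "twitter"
2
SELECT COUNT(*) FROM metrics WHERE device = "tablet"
1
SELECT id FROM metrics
[1, 2, 3, 4, 5, 6, 7]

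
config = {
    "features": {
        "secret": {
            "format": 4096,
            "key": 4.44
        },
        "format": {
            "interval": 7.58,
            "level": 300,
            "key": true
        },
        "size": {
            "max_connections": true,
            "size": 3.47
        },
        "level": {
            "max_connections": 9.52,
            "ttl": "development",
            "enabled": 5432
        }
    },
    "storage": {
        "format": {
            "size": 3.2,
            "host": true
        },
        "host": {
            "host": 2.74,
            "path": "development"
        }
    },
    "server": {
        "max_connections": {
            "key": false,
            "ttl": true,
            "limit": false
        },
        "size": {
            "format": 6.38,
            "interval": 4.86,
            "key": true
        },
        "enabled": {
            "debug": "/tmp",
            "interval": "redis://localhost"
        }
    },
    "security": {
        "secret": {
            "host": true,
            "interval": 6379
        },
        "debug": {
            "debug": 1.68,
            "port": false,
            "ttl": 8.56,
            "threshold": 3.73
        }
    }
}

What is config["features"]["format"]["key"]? True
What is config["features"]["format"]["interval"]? 7.58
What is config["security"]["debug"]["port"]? False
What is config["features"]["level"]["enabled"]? 5432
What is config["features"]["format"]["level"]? 300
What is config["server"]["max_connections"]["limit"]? False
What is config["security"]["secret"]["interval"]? 6379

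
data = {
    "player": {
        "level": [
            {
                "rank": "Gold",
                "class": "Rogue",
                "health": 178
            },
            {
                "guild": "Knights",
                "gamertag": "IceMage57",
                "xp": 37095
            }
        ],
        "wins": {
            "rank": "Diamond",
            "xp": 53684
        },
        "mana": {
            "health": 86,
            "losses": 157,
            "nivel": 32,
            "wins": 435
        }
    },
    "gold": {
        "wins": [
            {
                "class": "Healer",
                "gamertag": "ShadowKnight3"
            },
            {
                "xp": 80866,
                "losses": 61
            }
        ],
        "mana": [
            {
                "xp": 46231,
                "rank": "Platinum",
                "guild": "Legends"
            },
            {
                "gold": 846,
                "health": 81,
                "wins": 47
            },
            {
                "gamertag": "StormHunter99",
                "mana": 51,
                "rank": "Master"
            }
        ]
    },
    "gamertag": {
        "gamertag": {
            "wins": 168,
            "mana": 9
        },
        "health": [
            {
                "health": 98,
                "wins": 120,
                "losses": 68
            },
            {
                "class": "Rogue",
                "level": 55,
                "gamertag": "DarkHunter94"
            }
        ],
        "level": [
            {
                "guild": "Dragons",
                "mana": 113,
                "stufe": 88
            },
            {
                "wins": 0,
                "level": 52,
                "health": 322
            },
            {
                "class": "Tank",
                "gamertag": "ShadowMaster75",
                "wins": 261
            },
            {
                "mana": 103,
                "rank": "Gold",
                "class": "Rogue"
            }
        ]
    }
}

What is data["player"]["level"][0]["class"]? "Rogue"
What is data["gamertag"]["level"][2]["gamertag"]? "ShadowMaster75"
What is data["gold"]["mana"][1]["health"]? 81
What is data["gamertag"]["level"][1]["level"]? 52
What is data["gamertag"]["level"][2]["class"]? "Tank"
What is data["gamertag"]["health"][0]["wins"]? 120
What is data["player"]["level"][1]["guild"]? "Knights"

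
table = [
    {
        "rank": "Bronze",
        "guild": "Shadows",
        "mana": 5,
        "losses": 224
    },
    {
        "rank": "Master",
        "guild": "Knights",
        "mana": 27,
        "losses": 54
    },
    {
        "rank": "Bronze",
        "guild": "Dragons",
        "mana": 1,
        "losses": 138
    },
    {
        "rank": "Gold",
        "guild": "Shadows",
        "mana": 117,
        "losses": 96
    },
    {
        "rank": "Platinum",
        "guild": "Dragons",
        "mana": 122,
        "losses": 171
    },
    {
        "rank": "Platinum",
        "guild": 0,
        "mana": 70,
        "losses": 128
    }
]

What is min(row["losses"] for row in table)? 54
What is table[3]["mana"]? 117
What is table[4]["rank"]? "Platinum"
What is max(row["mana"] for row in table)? 122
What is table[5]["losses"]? 128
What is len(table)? 6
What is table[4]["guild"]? "Dragons"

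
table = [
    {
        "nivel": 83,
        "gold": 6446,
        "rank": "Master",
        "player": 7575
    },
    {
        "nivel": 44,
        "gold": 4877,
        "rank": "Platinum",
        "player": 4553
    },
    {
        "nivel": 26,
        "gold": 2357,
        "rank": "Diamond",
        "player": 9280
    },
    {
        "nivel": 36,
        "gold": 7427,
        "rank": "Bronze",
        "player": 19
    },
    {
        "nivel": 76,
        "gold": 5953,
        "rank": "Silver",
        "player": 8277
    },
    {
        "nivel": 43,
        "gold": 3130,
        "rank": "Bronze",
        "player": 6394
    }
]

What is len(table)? 6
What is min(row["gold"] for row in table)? 2357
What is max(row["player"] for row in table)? 9280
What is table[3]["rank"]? "Bronze"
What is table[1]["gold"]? 4877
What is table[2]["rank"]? "Diamond"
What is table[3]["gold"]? 7427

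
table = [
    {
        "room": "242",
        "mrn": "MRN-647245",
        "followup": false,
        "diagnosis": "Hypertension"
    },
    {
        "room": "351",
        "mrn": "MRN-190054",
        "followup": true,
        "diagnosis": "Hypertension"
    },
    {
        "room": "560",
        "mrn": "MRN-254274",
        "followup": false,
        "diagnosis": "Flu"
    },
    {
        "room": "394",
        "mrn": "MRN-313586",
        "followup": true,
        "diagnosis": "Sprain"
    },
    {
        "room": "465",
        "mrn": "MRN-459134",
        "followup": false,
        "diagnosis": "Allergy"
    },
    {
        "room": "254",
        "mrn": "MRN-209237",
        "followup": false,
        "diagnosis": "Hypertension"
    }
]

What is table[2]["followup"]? False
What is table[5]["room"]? "254"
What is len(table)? 6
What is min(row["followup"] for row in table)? False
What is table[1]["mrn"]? "MRN-190054"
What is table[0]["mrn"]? "MRN-647245"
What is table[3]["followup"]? True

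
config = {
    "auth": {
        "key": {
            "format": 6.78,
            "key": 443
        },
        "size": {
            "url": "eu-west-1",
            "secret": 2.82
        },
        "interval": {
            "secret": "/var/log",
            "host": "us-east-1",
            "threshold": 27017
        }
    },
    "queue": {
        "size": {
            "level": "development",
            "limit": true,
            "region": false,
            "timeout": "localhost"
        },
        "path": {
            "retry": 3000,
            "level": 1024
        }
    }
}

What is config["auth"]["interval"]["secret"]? "/var/log"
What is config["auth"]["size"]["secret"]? 2.82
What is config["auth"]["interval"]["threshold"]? 27017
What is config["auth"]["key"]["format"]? 6.78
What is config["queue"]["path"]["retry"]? 3000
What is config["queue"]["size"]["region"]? False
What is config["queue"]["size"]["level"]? "development"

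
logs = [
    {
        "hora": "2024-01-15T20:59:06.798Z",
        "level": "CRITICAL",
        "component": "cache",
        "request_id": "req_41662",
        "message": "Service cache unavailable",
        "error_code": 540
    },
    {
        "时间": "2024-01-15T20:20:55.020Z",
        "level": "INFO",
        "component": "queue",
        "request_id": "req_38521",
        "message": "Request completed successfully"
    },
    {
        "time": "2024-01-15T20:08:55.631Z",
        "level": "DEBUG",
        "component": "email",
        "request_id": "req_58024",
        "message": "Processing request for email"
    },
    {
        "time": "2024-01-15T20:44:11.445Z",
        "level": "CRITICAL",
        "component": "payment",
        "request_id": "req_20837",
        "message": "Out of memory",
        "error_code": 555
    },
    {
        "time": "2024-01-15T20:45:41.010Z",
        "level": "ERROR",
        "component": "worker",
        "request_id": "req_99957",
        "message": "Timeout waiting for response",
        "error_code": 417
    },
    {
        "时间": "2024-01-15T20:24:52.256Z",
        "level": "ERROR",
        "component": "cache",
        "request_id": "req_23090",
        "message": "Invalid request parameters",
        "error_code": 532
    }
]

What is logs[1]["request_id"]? "req_38521"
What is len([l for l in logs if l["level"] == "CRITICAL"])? 2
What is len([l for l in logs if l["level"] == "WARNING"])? 0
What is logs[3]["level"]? "CRITICAL"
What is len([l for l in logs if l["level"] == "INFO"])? 1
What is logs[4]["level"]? "ERROR"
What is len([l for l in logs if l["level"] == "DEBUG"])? 1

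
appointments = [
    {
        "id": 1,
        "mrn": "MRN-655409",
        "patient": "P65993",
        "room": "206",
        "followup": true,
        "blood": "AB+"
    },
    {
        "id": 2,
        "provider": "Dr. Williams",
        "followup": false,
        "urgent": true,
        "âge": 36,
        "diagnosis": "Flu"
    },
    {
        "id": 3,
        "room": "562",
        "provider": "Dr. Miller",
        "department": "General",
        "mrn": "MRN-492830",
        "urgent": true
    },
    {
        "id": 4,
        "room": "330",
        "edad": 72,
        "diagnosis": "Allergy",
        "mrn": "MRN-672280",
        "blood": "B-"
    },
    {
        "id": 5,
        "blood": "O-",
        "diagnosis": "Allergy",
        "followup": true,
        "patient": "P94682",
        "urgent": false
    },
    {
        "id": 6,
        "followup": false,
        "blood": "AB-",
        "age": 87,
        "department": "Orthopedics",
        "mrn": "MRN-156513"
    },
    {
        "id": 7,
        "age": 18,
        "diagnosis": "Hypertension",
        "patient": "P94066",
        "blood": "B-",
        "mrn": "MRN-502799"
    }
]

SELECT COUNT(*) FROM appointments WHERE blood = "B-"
2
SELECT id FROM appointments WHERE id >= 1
[1, 2, 3, 4, 5, 6, 7]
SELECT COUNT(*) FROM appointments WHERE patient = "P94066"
1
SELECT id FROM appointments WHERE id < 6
[1, 2, 3, 4, 5]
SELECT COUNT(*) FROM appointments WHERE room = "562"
1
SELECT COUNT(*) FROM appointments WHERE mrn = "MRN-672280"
1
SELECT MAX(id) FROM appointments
7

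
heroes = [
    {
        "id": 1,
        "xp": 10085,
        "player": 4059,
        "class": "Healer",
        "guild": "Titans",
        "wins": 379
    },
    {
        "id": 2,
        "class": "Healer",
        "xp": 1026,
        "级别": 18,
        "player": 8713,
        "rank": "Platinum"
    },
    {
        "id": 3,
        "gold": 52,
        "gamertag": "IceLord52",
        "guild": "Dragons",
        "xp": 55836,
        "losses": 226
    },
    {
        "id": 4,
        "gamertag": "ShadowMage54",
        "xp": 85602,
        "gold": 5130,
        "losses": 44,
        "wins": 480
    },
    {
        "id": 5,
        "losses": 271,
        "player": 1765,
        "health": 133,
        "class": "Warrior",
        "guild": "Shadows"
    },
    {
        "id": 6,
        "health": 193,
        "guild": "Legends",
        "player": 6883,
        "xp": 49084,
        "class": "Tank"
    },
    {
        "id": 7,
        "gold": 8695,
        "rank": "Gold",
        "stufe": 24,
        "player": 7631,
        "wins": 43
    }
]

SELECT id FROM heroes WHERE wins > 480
[]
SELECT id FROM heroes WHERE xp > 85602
[]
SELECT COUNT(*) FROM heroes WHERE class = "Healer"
2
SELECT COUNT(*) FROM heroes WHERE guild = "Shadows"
1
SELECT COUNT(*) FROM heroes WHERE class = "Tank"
1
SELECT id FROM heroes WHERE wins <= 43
[7]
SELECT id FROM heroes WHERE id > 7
[]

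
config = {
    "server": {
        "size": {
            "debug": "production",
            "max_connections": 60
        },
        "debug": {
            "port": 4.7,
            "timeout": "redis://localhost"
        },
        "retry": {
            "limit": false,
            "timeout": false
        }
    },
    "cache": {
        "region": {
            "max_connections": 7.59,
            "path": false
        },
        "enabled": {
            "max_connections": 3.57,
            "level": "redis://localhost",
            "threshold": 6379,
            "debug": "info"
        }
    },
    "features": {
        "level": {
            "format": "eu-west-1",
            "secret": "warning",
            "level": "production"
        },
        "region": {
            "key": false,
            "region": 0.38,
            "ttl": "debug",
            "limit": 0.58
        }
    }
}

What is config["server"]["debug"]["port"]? 4.7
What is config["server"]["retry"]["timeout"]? False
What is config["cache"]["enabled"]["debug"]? "info"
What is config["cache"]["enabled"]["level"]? "redis://localhost"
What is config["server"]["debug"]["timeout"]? "redis://localhost"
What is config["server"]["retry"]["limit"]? False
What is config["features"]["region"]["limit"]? 0.58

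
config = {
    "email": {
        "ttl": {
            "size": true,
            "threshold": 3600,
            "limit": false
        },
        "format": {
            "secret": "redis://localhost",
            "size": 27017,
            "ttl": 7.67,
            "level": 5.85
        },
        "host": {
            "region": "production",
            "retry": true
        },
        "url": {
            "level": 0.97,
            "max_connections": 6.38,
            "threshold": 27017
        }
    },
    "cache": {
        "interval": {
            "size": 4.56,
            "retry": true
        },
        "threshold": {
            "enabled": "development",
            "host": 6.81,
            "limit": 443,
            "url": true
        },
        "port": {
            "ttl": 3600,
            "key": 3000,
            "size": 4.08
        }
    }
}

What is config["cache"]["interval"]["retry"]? True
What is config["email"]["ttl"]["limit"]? False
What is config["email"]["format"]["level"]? 5.85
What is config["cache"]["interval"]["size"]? 4.56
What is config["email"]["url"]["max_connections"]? 6.38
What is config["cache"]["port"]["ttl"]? 3600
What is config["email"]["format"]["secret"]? "redis://localhost"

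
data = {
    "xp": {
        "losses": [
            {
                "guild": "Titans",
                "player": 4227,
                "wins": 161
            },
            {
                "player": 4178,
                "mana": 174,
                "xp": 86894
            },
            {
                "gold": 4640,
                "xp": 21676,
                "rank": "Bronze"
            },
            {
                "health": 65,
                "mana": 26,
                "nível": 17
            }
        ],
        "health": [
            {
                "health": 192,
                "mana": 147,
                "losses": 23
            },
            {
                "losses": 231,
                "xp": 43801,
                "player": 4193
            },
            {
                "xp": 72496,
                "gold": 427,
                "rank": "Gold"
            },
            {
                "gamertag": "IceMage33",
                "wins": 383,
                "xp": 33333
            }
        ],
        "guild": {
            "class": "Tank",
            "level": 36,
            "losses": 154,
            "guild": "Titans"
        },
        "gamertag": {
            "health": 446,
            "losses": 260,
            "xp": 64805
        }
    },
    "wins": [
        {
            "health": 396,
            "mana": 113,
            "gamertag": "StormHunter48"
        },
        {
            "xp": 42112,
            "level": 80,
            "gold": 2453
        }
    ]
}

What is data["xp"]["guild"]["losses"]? 154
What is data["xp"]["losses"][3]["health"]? 65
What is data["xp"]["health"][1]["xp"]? 43801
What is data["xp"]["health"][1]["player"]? 4193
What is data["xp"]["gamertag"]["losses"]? 260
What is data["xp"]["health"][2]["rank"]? "Gold"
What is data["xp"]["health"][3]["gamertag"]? "IceMage33"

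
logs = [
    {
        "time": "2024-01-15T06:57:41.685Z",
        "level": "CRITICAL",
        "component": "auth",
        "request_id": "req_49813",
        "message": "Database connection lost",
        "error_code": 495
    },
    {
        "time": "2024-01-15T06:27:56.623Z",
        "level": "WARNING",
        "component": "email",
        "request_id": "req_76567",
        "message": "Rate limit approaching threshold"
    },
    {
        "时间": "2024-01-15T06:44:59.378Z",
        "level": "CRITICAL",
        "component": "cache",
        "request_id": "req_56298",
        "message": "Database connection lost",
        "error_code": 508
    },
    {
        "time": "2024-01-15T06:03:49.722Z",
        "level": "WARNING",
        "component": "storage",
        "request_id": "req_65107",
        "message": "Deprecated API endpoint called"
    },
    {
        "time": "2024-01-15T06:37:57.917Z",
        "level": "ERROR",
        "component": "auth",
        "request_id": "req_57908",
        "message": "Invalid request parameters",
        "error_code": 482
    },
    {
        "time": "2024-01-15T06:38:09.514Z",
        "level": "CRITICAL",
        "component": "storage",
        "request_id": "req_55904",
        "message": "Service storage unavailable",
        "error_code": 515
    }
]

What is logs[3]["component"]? "storage"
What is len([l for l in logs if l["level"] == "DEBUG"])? 0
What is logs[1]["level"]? "WARNING"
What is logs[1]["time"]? "2024-01-15T06:27:56.623Z"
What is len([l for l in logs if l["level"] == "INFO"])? 0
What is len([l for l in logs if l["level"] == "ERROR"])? 1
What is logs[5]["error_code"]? 515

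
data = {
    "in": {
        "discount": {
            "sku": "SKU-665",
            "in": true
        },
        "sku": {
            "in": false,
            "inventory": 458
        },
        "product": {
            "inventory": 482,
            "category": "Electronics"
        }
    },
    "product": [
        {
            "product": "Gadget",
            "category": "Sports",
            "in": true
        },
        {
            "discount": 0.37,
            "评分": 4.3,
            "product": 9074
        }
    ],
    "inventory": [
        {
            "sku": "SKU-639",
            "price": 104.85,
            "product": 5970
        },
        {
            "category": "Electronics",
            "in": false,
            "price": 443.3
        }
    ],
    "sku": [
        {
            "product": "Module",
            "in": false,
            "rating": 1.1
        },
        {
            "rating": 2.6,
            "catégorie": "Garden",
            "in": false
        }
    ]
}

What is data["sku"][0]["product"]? "Module"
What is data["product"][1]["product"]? 9074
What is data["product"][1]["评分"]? 4.3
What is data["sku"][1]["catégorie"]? "Garden"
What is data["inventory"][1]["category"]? "Electronics"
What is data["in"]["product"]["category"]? "Electronics"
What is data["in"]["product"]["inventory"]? 482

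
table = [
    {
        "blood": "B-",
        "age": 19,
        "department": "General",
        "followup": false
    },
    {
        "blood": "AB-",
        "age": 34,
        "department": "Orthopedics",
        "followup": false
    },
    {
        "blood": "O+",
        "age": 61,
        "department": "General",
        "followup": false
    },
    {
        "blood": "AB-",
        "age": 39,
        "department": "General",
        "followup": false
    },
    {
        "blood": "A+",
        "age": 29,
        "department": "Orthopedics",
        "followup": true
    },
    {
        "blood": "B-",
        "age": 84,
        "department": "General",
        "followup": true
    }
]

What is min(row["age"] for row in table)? 19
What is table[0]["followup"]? False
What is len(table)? 6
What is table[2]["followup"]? False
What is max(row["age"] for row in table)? 84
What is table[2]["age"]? 61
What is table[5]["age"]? 84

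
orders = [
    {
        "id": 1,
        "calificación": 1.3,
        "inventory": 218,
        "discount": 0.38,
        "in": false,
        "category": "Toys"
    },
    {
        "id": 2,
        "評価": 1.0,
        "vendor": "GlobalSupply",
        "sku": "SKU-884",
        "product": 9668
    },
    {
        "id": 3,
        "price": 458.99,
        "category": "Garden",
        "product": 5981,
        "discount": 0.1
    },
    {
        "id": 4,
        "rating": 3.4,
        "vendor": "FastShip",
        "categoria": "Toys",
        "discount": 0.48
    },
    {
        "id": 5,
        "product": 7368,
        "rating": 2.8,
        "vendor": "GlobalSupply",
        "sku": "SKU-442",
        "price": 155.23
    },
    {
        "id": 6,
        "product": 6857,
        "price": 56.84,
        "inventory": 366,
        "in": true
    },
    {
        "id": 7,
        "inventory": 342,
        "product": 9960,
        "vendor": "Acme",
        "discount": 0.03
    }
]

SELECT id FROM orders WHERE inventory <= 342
[1, 7]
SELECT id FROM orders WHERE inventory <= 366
[1, 6, 7]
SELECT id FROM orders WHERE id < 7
[1, 2, 3, 4, 5, 6]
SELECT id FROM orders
[1, 2, 3, 4, 5, 6, 7]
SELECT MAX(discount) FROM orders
0.48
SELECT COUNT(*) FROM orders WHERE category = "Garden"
1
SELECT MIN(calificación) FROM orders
1.3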